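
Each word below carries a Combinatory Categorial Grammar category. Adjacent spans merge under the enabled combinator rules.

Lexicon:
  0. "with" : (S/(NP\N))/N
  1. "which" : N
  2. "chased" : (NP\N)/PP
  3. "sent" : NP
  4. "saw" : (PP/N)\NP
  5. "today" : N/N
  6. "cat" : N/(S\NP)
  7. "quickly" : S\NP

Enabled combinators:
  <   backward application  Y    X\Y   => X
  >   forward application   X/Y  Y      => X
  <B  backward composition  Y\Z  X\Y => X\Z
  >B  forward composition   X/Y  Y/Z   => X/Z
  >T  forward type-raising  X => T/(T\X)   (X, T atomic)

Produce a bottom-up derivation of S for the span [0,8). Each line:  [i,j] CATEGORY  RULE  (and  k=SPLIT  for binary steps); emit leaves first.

[0,1] (S/(NP\N))/N  lex  "with"
[1,2] N  lex  "which"
[0,2] S/(NP\N)  >  k=1
[2,3] (NP\N)/PP  lex  "chased"
[0,3] S/PP  >B  k=2
[3,4] NP  lex  "sent"
[4,5] (PP/N)\NP  lex  "saw"
[3,5] PP/N  <  k=4
[5,6] N/N  lex  "today"
[3,6] PP/N  >B  k=5
[6,7] N/(S\NP)  lex  "cat"
[7,8] S\NP  lex  "quickly"
[6,8] N  >  k=7
[3,8] PP  >  k=6
[0,8] S  >  k=3

[0,8] S   >
  [0,3] S/PP   >B
    [0,2] S/(NP\N)   >
      [0,1] "with" : (S/(NP\N))/N
      [1,2] "which" : N
    [2,3] "chased" : (NP\N)/PP
  [3,8] PP   >
    [3,6] PP/N   >B
      [3,5] PP/N   <
        [3,4] "sent" : NP
        [4,5] "saw" : (PP/N)\NP
      [5,6] "today" : N/N
    [6,8] N   >
      [6,7] "cat" : N/(S\NP)
      [7,8] "quickly" : S\NP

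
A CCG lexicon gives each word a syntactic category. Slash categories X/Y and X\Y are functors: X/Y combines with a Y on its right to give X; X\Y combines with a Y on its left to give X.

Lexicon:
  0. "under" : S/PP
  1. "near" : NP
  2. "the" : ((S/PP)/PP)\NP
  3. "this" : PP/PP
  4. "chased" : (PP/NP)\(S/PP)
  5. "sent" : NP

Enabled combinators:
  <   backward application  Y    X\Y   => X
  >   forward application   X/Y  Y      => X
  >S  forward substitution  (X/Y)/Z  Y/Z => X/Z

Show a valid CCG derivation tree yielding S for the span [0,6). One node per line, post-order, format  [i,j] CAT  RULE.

[0,1] S/PP  lex  "under"
[1,2] NP  lex  "near"
[2,3] ((S/PP)/PP)\NP  lex  "the"
[1,3] (S/PP)/PP  <  k=2
[3,4] PP/PP  lex  "this"
[1,4] S/PP  >S  k=3
[4,5] (PP/NP)\(S/PP)  lex  "chased"
[1,5] PP/NP  <  k=4
[5,6] NP  lex  "sent"
[1,6] PP  >  k=5
[0,6] S  >  k=1

[0,6] S   >
  [0,1] "under" : S/PP
  [1,6] PP   >
    [1,5] PP/NP   <
      [1,4] S/PP   >S
        [1,3] (S/PP)/PP   <
          [1,2] "near" : NP
          [2,3] "the" : ((S/PP)/PP)\NP
        [3,4] "this" : PP/PP
      [4,5] "chased" : (PP/NP)\(S/PP)
    [5,6] "sent" : NP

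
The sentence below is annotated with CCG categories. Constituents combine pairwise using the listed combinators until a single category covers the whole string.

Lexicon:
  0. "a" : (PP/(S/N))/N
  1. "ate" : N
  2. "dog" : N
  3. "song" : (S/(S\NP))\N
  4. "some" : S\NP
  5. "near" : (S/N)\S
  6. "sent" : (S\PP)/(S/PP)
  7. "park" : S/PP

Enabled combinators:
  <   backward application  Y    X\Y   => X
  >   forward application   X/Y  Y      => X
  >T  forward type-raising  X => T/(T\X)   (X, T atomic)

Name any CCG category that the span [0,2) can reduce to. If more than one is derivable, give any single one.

[0,8] S   <
  [0,6] PP   >
    [0,2] PP/(S/N)   >
      [0,1] "a" : (PP/(S/N))/N
      [1,2] "ate" : N
    [2,6] S/N   <
      [2,5] S   >
        [2,4] S/(S\NP)   <
          [2,3] "dog" : N
          [3,4] "song" : (S/(S\NP))\N
        [4,5] "some" : S\NP
      [5,6] "near" : (S/N)\S
  [6,8] S\PP   >
    [6,7] "sent" : (S\PP)/(S/PP)
    [7,8] "park" : S/PP

PP/(S/N)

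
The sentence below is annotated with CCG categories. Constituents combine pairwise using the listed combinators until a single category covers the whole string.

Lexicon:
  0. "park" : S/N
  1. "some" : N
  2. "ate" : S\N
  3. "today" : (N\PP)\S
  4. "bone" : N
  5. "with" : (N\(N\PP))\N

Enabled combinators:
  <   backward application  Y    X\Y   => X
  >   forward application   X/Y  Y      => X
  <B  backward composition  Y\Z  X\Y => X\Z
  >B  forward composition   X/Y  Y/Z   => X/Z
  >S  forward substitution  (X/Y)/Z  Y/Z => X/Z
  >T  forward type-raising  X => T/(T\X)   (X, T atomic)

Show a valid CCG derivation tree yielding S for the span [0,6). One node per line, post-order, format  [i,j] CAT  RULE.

[0,1] S/N  lex  "park"
[1,2] N  lex  "some"
[1,2] S/(S\N)  >T
[2,3] S\N  lex  "ate"
[1,3] S  >  k=2
[3,4] (N\PP)\S  lex  "today"
[1,4] N\PP  <  k=3
[4,5] N  lex  "bone"
[5,6] (N\(N\PP))\N  lex  "with"
[4,6] N\(N\PP)  <  k=5
[1,6] N  <  k=4
[0,6] S  >  k=1

[0,6] S   >
  [0,1] "park" : S/N
  [1,6] N   <
    [1,4] N\PP   <
      [1,3] S   >
        [1,2] S/(S\N)   >T
          [1,2] "some" : N
        [2,3] "ate" : S\N
      [3,4] "today" : (N\PP)\S
    [4,6] N\(N\PP)   <
      [4,5] "bone" : N
      [5,6] "with" : (N\(N\PP))\N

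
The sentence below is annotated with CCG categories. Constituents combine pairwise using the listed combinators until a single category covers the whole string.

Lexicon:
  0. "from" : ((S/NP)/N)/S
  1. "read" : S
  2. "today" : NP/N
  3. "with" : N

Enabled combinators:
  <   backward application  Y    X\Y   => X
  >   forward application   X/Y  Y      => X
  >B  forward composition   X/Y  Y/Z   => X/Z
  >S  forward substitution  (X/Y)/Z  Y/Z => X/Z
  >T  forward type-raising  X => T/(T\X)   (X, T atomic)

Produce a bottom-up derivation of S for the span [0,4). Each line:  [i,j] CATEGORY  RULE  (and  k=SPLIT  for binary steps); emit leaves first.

[0,1] ((S/NP)/N)/S  lex  "from"
[1,2] S  lex  "read"
[0,2] (S/NP)/N  >  k=1
[2,3] NP/N  lex  "today"
[0,3] S/N  >S  k=2
[3,4] N  lex  "with"
[0,4] S  >  k=3

[0,4] S   >
  [0,3] S/N   >S
    [0,2] (S/NP)/N   >
      [0,1] "from" : ((S/NP)/N)/S
      [1,2] "read" : S
    [2,3] "today" : NP/N
  [3,4] "with" : N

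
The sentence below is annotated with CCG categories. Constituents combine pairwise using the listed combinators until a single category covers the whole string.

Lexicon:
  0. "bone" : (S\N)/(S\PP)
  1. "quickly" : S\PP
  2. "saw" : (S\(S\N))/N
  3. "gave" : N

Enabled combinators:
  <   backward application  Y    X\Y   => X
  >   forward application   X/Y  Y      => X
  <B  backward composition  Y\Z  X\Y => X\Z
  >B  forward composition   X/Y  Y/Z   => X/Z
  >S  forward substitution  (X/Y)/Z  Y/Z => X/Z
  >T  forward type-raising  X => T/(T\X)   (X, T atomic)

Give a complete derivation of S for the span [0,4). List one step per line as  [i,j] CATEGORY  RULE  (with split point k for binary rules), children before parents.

[0,4] S   <
  [0,2] S\N   >
    [0,1] "bone" : (S\N)/(S\PP)
    [1,2] "quickly" : S\PP
  [2,4] S\(S\N)   >
    [2,3] "saw" : (S\(S\N))/N
    [3,4] "gave" : N

[0,1] (S\N)/(S\PP)  lex  "bone"
[1,2] S\PP  lex  "quickly"
[0,2] S\N  >  k=1
[2,3] (S\(S\N))/N  lex  "saw"
[3,4] N  lex  "gave"
[2,4] S\(S\N)  >  k=3
[0,4] S  <  k=2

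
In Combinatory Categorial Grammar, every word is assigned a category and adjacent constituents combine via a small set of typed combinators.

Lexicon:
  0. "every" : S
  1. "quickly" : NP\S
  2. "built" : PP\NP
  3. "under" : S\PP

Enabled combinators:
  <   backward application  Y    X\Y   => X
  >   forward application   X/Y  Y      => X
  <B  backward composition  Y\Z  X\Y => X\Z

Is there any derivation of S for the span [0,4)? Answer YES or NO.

YES

[0,4] S   <
  [0,3] PP   <
    [0,1] "every" : S
    [1,3] PP\S   <B
      [1,2] "quickly" : NP\S
      [2,3] "built" : PP\NP
  [3,4] "under" : S\PP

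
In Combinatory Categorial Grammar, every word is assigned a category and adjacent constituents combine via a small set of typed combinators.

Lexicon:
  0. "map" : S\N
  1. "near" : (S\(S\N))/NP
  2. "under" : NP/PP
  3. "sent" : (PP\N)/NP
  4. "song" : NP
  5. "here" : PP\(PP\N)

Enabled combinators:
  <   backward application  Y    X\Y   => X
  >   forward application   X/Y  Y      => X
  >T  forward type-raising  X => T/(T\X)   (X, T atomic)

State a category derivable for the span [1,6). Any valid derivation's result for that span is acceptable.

[0,6] S   <
  [0,1] "map" : S\N
  [1,6] S\(S\N)   >
    [1,2] "near" : (S\(S\N))/NP
    [2,6] NP   >
      [2,3] "under" : NP/PP
      [3,6] PP   <
        [3,5] PP\N   >
          [3,4] "sent" : (PP\N)/NP
          [4,5] "song" : NP
        [5,6] "here" : PP\(PP\N)

S\(S\N)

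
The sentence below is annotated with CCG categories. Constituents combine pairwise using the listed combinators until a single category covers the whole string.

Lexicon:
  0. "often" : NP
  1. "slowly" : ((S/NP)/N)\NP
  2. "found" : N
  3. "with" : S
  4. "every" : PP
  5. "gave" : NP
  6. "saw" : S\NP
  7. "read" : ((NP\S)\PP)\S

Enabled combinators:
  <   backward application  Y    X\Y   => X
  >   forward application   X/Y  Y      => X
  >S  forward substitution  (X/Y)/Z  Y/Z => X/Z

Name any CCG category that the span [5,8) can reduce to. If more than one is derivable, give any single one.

(NP\S)\PP

[0,8] S   >
  [0,3] S/NP   >
    [0,2] (S/NP)/N   <
      [0,1] "often" : NP
      [1,2] "slowly" : ((S/NP)/N)\NP
    [2,3] "found" : N
  [3,8] NP   <
    [3,4] "with" : S
    [4,8] NP\S   <
      [4,5] "every" : PP
      [5,8] (NP\S)\PP   <
        [5,7] S   <
          [5,6] "gave" : NP
          [6,7] "saw" : S\NP
        [7,8] "read" : ((NP\S)\PP)\S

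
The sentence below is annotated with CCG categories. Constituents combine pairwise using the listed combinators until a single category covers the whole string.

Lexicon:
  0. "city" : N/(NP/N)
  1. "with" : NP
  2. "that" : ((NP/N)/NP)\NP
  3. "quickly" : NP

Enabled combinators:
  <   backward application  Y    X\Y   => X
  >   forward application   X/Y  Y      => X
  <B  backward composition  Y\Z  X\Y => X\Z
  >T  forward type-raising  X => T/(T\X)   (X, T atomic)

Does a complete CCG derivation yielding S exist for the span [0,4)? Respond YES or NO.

N/(NP/N) NP ((NP/N)/NP)\NP NP
CKY chart[0,4] = {N, N/(N\N), NP/(NP\N), PP/(PP\N), S/(S\N)}; S ∉ chart

NO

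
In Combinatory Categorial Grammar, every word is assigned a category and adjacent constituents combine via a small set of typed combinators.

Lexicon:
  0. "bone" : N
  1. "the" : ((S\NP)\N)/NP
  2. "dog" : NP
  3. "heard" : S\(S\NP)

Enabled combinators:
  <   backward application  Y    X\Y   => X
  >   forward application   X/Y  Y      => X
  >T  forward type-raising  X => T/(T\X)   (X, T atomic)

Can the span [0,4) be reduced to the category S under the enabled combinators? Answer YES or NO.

[0,4] S   <
  [0,3] S\NP   <
    [0,1] "bone" : N
    [1,3] (S\NP)\N   >
      [1,2] "the" : ((S\NP)\N)/NP
      [2,3] "dog" : NP
  [3,4] "heard" : S\(S\NP)

YES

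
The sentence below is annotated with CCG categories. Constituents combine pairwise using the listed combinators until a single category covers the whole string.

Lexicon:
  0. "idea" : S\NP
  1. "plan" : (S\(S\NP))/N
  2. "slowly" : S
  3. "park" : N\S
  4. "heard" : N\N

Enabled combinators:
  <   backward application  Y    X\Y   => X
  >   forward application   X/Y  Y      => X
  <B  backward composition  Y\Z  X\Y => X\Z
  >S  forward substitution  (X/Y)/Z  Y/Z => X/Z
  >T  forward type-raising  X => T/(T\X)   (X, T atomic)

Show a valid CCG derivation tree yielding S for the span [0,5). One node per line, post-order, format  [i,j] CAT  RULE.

[0,1] S\NP  lex  "idea"
[1,2] (S\(S\NP))/N  lex  "plan"
[2,3] S  lex  "slowly"
[3,4] N\S  lex  "park"
[4,5] N\N  lex  "heard"
[3,5] N\S  <B  k=4
[2,5] N  <  k=3
[1,5] S\(S\NP)  >  k=2
[0,5] S  <  k=1

[0,5] S   <
  [0,1] "idea" : S\NP
  [1,5] S\(S\NP)   >
    [1,2] "plan" : (S\(S\NP))/N
    [2,5] N   <
      [2,3] "slowly" : S
      [3,5] N\S   <B
        [3,4] "park" : N\S
        [4,5] "heard" : N\N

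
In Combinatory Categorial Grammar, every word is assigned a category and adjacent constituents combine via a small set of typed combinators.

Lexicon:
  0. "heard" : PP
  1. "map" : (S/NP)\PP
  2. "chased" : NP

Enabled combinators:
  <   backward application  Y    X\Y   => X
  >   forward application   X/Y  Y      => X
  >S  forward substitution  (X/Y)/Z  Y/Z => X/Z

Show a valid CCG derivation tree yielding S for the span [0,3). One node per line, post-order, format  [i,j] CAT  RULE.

[0,1] PP  lex  "heard"
[1,2] (S/NP)\PP  lex  "map"
[0,2] S/NP  <  k=1
[2,3] NP  lex  "chased"
[0,3] S  >  k=2

[0,3] S   >
  [0,2] S/NP   <
    [0,1] "heard" : PP
    [1,2] "map" : (S/NP)\PP
  [2,3] "chased" : NP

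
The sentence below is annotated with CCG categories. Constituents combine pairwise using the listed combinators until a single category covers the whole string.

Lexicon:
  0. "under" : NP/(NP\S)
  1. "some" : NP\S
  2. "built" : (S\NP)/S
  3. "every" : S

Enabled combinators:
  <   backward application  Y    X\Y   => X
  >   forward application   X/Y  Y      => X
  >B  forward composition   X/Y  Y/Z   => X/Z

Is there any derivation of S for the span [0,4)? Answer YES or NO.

YES

[0,4] S   <
  [0,2] NP   >
    [0,1] "under" : NP/(NP\S)
    [1,2] "some" : NP\S
  [2,4] S\NP   >
    [2,3] "built" : (S\NP)/S
    [3,4] "every" : S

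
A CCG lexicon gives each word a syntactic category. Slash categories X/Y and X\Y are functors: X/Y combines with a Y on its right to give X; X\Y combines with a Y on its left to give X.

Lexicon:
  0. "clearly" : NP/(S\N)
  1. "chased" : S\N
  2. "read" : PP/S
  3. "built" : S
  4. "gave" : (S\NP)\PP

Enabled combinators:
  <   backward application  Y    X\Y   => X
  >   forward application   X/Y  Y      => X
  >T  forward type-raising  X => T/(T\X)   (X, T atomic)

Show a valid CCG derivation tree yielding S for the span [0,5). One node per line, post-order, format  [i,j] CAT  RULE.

[0,5] S   <
  [0,2] NP   >
    [0,1] "clearly" : NP/(S\N)
    [1,2] "chased" : S\N
  [2,5] S\NP   <
    [2,4] PP   >
      [2,3] "read" : PP/S
      [3,4] "built" : S
    [4,5] "gave" : (S\NP)\PP

[0,1] NP/(S\N)  lex  "clearly"
[1,2] S\N  lex  "chased"
[0,2] NP  >  k=1
[2,3] PP/S  lex  "read"
[3,4] S  lex  "built"
[2,4] PP  >  k=3
[4,5] (S\NP)\PP  lex  "gave"
[2,5] S\NP  <  k=4
[0,5] S  <  k=2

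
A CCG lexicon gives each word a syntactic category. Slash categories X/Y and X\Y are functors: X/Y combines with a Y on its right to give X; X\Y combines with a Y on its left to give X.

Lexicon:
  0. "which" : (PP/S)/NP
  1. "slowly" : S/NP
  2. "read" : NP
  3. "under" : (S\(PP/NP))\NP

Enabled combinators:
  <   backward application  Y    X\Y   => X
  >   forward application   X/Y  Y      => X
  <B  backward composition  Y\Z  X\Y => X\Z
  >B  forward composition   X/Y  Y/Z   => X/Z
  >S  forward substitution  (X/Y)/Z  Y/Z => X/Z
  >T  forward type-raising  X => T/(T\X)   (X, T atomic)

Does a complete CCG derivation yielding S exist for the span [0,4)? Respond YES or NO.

YES

[0,4] S   <
  [0,2] PP/NP   >S
    [0,1] "which" : (PP/S)/NP
    [1,2] "slowly" : S/NP
  [2,4] S\(PP/NP)   <
    [2,3] "read" : NP
    [3,4] "under" : (S\(PP/NP))\NP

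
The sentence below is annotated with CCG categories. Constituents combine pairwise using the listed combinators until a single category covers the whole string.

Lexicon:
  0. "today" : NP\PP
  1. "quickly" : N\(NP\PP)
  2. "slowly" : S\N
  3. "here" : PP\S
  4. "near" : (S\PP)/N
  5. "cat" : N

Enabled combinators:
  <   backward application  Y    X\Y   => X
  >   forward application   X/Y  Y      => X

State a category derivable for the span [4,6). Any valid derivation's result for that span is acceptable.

S\PP

[0,6] S   <
  [0,4] PP   <
    [0,3] S   <
      [0,2] N   <
        [0,1] "today" : NP\PP
        [1,2] "quickly" : N\(NP\PP)
      [2,3] "slowly" : S\N
    [3,4] "here" : PP\S
  [4,6] S\PP   >
    [4,5] "near" : (S\PP)/N
    [5,6] "cat" : N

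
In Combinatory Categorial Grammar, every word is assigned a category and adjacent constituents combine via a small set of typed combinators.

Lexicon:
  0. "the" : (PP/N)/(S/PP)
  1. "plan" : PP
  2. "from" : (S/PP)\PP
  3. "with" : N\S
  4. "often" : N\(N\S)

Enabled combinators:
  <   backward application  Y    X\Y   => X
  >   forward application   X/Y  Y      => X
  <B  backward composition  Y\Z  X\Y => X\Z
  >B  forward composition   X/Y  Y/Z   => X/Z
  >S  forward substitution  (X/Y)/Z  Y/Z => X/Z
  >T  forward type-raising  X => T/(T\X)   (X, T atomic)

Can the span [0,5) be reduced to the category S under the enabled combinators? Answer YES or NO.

(PP/N)/(S/PP) PP (S/PP)\PP N\S N\(N\S)
CKY chart[0,5] = {N/(N\PP), NP/(NP\PP), PP, PP/(N\N), PP/(PP\PP), S/(S\PP)}; S ∉ chart

NO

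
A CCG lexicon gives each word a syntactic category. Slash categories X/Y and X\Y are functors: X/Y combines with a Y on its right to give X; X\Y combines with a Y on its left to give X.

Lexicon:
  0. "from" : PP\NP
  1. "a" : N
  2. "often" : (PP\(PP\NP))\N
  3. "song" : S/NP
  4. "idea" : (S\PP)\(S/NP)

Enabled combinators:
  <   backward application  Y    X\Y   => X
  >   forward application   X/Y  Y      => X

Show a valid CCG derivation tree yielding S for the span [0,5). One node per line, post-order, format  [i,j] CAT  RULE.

[0,1] PP\NP  lex  "from"
[1,2] N  lex  "a"
[2,3] (PP\(PP\NP))\N  lex  "often"
[1,3] PP\(PP\NP)  <  k=2
[0,3] PP  <  k=1
[3,4] S/NP  lex  "song"
[4,5] (S\PP)\(S/NP)  lex  "idea"
[3,5] S\PP  <  k=4
[0,5] S  <  k=3

[0,5] S   <
  [0,3] PP   <
    [0,1] "from" : PP\NP
    [1,3] PP\(PP\NP)   <
      [1,2] "a" : N
      [2,3] "often" : (PP\(PP\NP))\N
  [3,5] S\PP   <
    [3,4] "song" : S/NP
    [4,5] "idea" : (S\PP)\(S/NP)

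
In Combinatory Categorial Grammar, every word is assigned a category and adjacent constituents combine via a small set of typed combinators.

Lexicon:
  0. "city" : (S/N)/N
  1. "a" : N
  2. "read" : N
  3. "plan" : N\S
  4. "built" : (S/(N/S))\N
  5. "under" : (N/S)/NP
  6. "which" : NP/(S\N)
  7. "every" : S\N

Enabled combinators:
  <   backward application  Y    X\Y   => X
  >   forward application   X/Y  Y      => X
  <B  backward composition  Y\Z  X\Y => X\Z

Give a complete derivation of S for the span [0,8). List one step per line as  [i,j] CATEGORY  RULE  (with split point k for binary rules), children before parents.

[0,1] (S/N)/N  lex  "city"
[1,2] N  lex  "a"
[0,2] S/N  >  k=1
[2,3] N  lex  "read"
[0,3] S  >  k=2
[3,4] N\S  lex  "plan"
[0,4] N  <  k=3
[4,5] (S/(N/S))\N  lex  "built"
[0,5] S/(N/S)  <  k=4
[5,6] (N/S)/NP  lex  "under"
[6,7] NP/(S\N)  lex  "which"
[7,8] S\N  lex  "every"
[6,8] NP  >  k=7
[5,8] N/S  >  k=6
[0,8] S  >  k=5

[0,8] S   >
  [0,5] S/(N/S)   <
    [0,4] N   <
      [0,3] S   >
        [0,2] S/N   >
          [0,1] "city" : (S/N)/N
          [1,2] "a" : N
        [2,3] "read" : N
      [3,4] "plan" : N\S
    [4,5] "built" : (S/(N/S))\N
  [5,8] N/S   >
    [5,6] "under" : (N/S)/NP
    [6,8] NP   >
      [6,7] "which" : NP/(S\N)
      [7,8] "every" : S\N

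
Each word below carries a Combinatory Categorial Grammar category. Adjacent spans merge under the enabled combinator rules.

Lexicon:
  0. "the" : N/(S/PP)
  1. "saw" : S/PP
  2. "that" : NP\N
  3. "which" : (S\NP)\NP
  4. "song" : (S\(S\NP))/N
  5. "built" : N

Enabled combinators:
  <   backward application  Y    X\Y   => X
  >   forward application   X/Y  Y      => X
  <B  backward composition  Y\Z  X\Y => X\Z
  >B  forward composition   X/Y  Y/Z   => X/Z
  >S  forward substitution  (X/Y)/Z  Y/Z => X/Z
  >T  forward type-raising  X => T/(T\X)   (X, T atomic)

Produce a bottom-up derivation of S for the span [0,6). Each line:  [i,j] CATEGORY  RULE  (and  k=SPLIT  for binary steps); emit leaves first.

[0,1] N/(S/PP)  lex  "the"
[1,2] S/PP  lex  "saw"
[0,2] N  >  k=1
[2,3] NP\N  lex  "that"
[0,3] NP  <  k=2
[3,4] (S\NP)\NP  lex  "which"
[0,4] S\NP  <  k=3
[4,5] (S\(S\NP))/N  lex  "song"
[5,6] N  lex  "built"
[4,6] S\(S\NP)  >  k=5
[0,6] S  <  k=4

[0,6] S   <
  [0,4] S\NP   <
    [0,3] NP   <
      [0,2] N   >
        [0,1] "the" : N/(S/PP)
        [1,2] "saw" : S/PP
      [2,3] "that" : NP\N
    [3,4] "which" : (S\NP)\NP
  [4,6] S\(S\NP)   >
    [4,5] "song" : (S\(S\NP))/N
    [5,6] "built" : N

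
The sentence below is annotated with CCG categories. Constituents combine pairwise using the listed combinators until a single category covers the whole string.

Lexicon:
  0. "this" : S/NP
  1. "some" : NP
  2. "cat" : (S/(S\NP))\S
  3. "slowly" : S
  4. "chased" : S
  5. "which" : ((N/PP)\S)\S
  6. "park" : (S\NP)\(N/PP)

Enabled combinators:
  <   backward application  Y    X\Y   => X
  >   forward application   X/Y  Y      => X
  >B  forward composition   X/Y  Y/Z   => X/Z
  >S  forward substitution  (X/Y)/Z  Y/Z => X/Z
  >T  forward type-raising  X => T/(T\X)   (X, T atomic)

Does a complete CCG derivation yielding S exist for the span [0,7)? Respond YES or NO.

[0,7] S   >
  [0,3] S/(S\NP)   <
    [0,2] S   >
      [0,1] "this" : S/NP
      [1,2] "some" : NP
    [2,3] "cat" : (S/(S\NP))\S
  [3,7] S\NP   <
    [3,6] N/PP   <
      [3,4] "slowly" : S
      [4,6] (N/PP)\S   <
        [4,5] "chased" : S
        [5,6] "which" : ((N/PP)\S)\S
    [6,7] "park" : (S\NP)\(N/PP)

YES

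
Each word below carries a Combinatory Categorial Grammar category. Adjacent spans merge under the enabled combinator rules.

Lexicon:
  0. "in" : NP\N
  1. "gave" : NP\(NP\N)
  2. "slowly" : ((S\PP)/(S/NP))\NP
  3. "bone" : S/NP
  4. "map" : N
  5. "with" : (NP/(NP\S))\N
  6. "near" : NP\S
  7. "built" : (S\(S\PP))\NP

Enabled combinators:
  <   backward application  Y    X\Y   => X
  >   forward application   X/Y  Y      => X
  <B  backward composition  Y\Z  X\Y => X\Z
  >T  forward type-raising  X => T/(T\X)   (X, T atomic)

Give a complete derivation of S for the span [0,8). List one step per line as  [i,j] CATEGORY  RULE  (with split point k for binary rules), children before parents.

[0,1] NP\N  lex  "in"
[1,2] NP\(NP\N)  lex  "gave"
[0,2] NP  <  k=1
[2,3] ((S\PP)/(S/NP))\NP  lex  "slowly"
[0,3] (S\PP)/(S/NP)  <  k=2
[3,4] S/NP  lex  "bone"
[0,4] S\PP  >  k=3
[4,5] N  lex  "map"
[5,6] (NP/(NP\S))\N  lex  "with"
[4,6] NP/(NP\S)  <  k=5
[6,7] NP\S  lex  "near"
[4,7] NP  >  k=6
[7,8] (S\(S\PP))\NP  lex  "built"
[4,8] S\(S\PP)  <  k=7
[0,8] S  <  k=4

[0,8] S   <
  [0,4] S\PP   >
    [0,3] (S\PP)/(S/NP)   <
      [0,2] NP   <
        [0,1] "in" : NP\N
        [1,2] "gave" : NP\(NP\N)
      [2,3] "slowly" : ((S\PP)/(S/NP))\NP
    [3,4] "bone" : S/NP
  [4,8] S\(S\PP)   <
    [4,7] NP   >
      [4,6] NP/(NP\S)   <
        [4,5] "map" : N
        [5,6] "with" : (NP/(NP\S))\N
      [6,7] "near" : NP\S
    [7,8] "built" : (S\(S\PP))\NP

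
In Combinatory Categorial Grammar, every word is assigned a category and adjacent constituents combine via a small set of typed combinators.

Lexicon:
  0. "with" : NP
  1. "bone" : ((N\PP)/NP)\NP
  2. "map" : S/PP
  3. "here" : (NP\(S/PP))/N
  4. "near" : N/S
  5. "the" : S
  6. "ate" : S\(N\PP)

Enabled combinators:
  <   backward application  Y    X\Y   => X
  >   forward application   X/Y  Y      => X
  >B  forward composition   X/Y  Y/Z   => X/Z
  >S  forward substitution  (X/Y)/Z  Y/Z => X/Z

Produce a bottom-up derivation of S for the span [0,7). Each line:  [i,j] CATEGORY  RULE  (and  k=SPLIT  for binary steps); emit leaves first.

[0,7] S   <
  [0,6] N\PP   >
    [0,2] (N\PP)/NP   <
      [0,1] "with" : NP
      [1,2] "bone" : ((N\PP)/NP)\NP
    [2,6] NP   <
      [2,3] "map" : S/PP
      [3,6] NP\(S/PP)   >
        [3,4] "here" : (NP\(S/PP))/N
        [4,6] N   >
          [4,5] "near" : N/S
          [5,6] "the" : S
  [6,7] "ate" : S\(N\PP)

[0,1] NP  lex  "with"
[1,2] ((N\PP)/NP)\NP  lex  "bone"
[0,2] (N\PP)/NP  <  k=1
[2,3] S/PP  lex  "map"
[3,4] (NP\(S/PP))/N  lex  "here"
[4,5] N/S  lex  "near"
[5,6] S  lex  "the"
[4,6] N  >  k=5
[3,6] NP\(S/PP)  >  k=4
[2,6] NP  <  k=3
[0,6] N\PP  >  k=2
[6,7] S\(N\PP)  lex  "ate"
[0,7] S  <  k=6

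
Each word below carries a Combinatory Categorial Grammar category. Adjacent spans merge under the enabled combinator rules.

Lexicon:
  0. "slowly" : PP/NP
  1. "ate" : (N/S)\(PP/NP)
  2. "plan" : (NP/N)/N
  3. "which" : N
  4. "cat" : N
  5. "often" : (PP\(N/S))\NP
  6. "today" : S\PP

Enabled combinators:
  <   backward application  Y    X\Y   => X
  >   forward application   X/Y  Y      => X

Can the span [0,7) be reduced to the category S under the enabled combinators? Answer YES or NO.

[0,7] S   <
  [0,6] PP   <
    [0,2] N/S   <
      [0,1] "slowly" : PP/NP
      [1,2] "ate" : (N/S)\(PP/NP)
    [2,6] PP\(N/S)   <
      [2,5] NP   >
        [2,4] NP/N   >
          [2,3] "plan" : (NP/N)/N
          [3,4] "which" : N
        [4,5] "cat" : N
      [5,6] "often" : (PP\(N/S))\NP
  [6,7] "today" : S\PP

YES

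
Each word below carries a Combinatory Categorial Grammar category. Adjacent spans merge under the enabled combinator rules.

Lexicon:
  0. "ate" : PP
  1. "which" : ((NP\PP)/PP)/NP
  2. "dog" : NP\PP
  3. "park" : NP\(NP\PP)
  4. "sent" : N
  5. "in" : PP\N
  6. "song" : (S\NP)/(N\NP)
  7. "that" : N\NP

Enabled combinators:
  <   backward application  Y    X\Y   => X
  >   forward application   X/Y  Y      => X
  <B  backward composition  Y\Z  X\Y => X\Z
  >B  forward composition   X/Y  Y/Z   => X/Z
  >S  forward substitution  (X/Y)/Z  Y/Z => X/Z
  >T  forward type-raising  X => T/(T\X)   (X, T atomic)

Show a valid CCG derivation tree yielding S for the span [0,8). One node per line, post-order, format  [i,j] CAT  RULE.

[0,1] PP  lex  "ate"
[0,1] NP/(NP\PP)  >T
[1,2] ((NP\PP)/PP)/NP  lex  "which"
[2,3] NP\PP  lex  "dog"
[3,4] NP\(NP\PP)  lex  "park"
[2,4] NP  <  k=3
[1,4] (NP\PP)/PP  >  k=2
[4,5] N  lex  "sent"
[5,6] PP\N  lex  "in"
[4,6] PP  <  k=5
[1,6] NP\PP  >  k=4
[0,6] NP  >  k=1
[6,7] (S\NP)/(N\NP)  lex  "song"
[7,8] N\NP  lex  "that"
[6,8] S\NP  >  k=7
[0,8] S  <  k=6

[0,8] S   <
  [0,6] NP   >
    [0,1] NP/(NP\PP)   >T
      [0,1] "ate" : PP
    [1,6] NP\PP   >
      [1,4] (NP\PP)/PP   >
        [1,2] "which" : ((NP\PP)/PP)/NP
        [2,4] NP   <
          [2,3] "dog" : NP\PP
          [3,4] "park" : NP\(NP\PP)
      [4,6] PP   <
        [4,5] "sent" : N
        [5,6] "in" : PP\N
  [6,8] S\NP   >
    [6,7] "song" : (S\NP)/(N\NP)
    [7,8] "that" : N\NP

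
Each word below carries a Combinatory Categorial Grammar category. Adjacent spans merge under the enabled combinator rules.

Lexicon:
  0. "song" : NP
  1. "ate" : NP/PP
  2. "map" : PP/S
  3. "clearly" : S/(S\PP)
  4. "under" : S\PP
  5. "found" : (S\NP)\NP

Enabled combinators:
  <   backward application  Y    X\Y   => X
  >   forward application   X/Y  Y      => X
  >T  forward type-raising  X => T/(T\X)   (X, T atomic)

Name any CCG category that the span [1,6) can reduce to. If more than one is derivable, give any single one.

S\NP

[0,6] S   <
  [0,1] "song" : NP
  [1,6] S\NP   <
    [1,5] NP   >
      [1,2] "ate" : NP/PP
      [2,5] PP   >
        [2,3] "map" : PP/S
        [3,5] S   >
          [3,4] "clearly" : S/(S\PP)
          [4,5] "under" : S\PP
    [5,6] "found" : (S\NP)\NP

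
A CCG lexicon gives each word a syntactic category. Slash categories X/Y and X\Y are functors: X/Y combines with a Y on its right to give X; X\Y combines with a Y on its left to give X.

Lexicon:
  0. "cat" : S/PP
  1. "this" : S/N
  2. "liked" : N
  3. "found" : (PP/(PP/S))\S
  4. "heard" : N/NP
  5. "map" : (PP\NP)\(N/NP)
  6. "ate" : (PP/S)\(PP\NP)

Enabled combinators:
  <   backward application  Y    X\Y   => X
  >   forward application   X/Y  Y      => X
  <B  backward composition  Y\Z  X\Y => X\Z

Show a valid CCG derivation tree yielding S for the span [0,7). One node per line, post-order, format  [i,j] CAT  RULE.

[0,1] S/PP  lex  "cat"
[1,2] S/N  lex  "this"
[2,3] N  lex  "liked"
[1,3] S  >  k=2
[3,4] (PP/(PP/S))\S  lex  "found"
[1,4] PP/(PP/S)  <  k=3
[4,5] N/NP  lex  "heard"
[5,6] (PP\NP)\(N/NP)  lex  "map"
[4,6] PP\NP  <  k=5
[6,7] (PP/S)\(PP\NP)  lex  "ate"
[4,7] PP/S  <  k=6
[1,7] PP  >  k=4
[0,7] S  >  k=1

[0,7] S   >
  [0,1] "cat" : S/PP
  [1,7] PP   >
    [1,4] PP/(PP/S)   <
      [1,3] S   >
        [1,2] "this" : S/N
        [2,3] "liked" : N
      [3,4] "found" : (PP/(PP/S))\S
    [4,7] PP/S   <
      [4,6] PP\NP   <
        [4,5] "heard" : N/NP
        [5,6] "map" : (PP\NP)\(N/NP)
      [6,7] "ate" : (PP/S)\(PP\NP)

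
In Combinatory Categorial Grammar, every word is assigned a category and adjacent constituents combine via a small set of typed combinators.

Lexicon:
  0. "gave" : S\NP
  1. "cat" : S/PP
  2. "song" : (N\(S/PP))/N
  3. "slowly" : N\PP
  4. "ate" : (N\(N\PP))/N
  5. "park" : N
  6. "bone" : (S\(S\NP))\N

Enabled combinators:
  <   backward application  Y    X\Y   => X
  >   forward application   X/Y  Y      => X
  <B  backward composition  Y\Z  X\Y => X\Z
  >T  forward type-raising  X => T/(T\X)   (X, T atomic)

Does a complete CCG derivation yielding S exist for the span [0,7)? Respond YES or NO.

[0,7] S   <
  [0,1] "gave" : S\NP
  [1,7] S\(S\NP)   <
    [1,6] N   <
      [1,2] "cat" : S/PP
      [2,6] N\(S/PP)   >
        [2,3] "song" : (N\(S/PP))/N
        [3,6] N   <
          [3,4] "slowly" : N\PP
          [4,6] N\(N\PP)   >
            [4,5] "ate" : (N\(N\PP))/N
            [5,6] "park" : N
    [6,7] "bone" : (S\(S\NP))\N

YES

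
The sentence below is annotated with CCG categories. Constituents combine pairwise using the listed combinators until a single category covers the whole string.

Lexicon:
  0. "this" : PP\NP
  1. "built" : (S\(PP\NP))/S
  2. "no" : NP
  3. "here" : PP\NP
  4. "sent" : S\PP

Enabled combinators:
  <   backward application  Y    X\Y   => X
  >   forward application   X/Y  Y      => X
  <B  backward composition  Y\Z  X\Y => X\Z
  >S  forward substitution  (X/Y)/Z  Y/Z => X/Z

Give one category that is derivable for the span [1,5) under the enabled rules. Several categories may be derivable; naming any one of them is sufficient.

[0,5] S   <
  [0,1] "this" : PP\NP
  [1,5] S\(PP\NP)   >
    [1,2] "built" : (S\(PP\NP))/S
    [2,5] S   <
      [2,4] PP   <
        [2,3] "no" : NP
        [3,4] "here" : PP\NP
      [4,5] "sent" : S\PP

S\(PP\NP)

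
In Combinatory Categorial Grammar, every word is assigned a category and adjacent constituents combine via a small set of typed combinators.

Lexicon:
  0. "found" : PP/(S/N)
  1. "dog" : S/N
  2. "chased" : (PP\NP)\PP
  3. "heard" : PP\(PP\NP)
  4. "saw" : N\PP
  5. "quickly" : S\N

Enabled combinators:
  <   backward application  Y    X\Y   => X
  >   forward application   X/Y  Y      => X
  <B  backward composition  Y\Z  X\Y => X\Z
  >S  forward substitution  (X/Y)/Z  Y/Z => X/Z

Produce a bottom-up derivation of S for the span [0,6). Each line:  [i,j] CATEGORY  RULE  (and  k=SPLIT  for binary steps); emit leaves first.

[0,6] S   <
  [0,5] N   <
    [0,2] PP   >
      [0,1] "found" : PP/(S/N)
      [1,2] "dog" : S/N
    [2,5] N\PP   <B
      [2,4] PP\PP   <B
        [2,3] "chased" : (PP\NP)\PP
        [3,4] "heard" : PP\(PP\NP)
      [4,5] "saw" : N\PP
  [5,6] "quickly" : S\N

[0,1] PP/(S/N)  lex  "found"
[1,2] S/N  lex  "dog"
[0,2] PP  >  k=1
[2,3] (PP\NP)\PP  lex  "chased"
[3,4] PP\(PP\NP)  lex  "heard"
[2,4] PP\PP  <B  k=3
[4,5] N\PP  lex  "saw"
[2,5] N\PP  <B  k=4
[0,5] N  <  k=2
[5,6] S\N  lex  "quickly"
[0,6] S  <  k=5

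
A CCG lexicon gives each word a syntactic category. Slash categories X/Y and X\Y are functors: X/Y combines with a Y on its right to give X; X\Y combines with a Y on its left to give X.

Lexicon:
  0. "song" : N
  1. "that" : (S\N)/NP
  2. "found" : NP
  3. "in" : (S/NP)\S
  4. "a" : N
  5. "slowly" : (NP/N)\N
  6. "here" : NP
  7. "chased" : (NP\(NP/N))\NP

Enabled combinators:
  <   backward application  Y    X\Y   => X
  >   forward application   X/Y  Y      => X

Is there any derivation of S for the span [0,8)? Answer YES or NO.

[0,8] S   >
  [0,4] S/NP   <
    [0,3] S   <
      [0,1] "song" : N
      [1,3] S\N   >
        [1,2] "that" : (S\N)/NP
        [2,3] "found" : NP
    [3,4] "in" : (S/NP)\S
  [4,8] NP   <
    [4,6] NP/N   <
      [4,5] "a" : N
      [5,6] "slowly" : (NP/N)\N
    [6,8] NP\(NP/N)   <
      [6,7] "here" : NP
      [7,8] "chased" : (NP\(NP/N))\NP

YES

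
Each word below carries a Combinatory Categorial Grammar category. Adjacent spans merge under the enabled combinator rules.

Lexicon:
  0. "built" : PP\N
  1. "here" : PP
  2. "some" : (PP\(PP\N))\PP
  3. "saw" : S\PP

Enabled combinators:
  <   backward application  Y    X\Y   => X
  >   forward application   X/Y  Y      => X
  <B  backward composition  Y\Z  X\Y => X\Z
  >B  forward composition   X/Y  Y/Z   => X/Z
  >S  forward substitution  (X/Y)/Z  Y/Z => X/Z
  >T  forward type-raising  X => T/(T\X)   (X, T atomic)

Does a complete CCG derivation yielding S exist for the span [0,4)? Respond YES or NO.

[0,4] S   <
  [0,3] PP   <
    [0,1] "built" : PP\N
    [1,3] PP\(PP\N)   <
      [1,2] "here" : PP
      [2,3] "some" : (PP\(PP\N))\PP
  [3,4] "saw" : S\PP

YES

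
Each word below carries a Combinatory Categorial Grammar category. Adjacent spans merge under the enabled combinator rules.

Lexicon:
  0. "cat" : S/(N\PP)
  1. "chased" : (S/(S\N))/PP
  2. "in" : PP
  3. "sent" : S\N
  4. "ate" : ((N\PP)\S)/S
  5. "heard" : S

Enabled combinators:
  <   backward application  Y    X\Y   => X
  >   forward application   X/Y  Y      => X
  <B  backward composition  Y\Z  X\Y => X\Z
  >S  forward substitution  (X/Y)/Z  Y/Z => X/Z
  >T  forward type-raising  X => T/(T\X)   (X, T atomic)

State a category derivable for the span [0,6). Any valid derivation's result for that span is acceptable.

S

[0,6] S   >
  [0,1] "cat" : S/(N\PP)
  [1,6] N\PP   <
    [1,4] S   >
      [1,3] S/(S\N)   >
        [1,2] "chased" : (S/(S\N))/PP
        [2,3] "in" : PP
      [3,4] "sent" : S\N
    [4,6] (N\PP)\S   >
      [4,5] "ate" : ((N\PP)\S)/S
      [5,6] "heard" : S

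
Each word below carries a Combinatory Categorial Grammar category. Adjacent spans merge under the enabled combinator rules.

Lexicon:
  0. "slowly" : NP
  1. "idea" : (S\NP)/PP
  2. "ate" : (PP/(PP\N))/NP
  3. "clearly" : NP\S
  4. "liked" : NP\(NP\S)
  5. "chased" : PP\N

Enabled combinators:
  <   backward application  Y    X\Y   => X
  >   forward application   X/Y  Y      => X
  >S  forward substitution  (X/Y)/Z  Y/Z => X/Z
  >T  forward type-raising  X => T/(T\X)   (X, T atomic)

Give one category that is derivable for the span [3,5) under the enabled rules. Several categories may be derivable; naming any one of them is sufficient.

[0,6] S   <
  [0,1] "slowly" : NP
  [1,6] S\NP   >
    [1,2] "idea" : (S\NP)/PP
    [2,6] PP   >
      [2,5] PP/(PP\N)   >
        [2,3] "ate" : (PP/(PP\N))/NP
        [3,5] NP   <
          [3,4] "clearly" : NP\S
          [4,5] "liked" : NP\(NP\S)
      [5,6] "chased" : PP\N

NP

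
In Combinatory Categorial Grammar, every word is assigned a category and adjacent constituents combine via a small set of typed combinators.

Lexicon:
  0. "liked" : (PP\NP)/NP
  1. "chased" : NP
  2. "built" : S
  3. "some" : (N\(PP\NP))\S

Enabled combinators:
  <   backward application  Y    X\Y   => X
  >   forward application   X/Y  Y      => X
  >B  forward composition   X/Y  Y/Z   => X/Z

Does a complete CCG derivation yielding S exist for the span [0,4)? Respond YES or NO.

NO

(PP\NP)/NP NP S (N\(PP\NP))\S
CKY chart[0,4] = {N}; S ∉ chart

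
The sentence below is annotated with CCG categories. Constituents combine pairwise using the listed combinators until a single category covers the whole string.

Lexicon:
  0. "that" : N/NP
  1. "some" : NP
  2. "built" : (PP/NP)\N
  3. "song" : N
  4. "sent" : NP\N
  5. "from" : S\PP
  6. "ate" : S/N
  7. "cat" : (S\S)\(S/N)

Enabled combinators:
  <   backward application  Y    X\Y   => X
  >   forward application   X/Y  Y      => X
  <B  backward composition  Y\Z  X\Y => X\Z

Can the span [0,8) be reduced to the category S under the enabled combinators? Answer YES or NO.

YES

[0,8] S   <
  [0,5] PP   >
    [0,3] PP/NP   <
      [0,2] N   >
        [0,1] "that" : N/NP
        [1,2] "some" : NP
      [2,3] "built" : (PP/NP)\N
    [3,5] NP   <
      [3,4] "song" : N
      [4,5] "sent" : NP\N
  [5,8] S\PP   <B
    [5,6] "from" : S\PP
    [6,8] S\S   <
      [6,7] "ate" : S/N
      [7,8] "cat" : (S\S)\(S/N)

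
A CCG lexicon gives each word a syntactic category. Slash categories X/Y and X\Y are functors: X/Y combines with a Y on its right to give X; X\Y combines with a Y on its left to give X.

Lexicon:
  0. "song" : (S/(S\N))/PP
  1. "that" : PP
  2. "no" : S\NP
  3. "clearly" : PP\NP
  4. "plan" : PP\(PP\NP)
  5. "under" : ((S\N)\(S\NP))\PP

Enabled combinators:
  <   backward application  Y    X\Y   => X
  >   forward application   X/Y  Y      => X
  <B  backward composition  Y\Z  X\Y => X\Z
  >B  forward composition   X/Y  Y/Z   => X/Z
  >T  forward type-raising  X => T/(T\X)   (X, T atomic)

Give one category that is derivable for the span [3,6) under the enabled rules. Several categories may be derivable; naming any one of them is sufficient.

(S\N)\(S\NP)

[0,6] S   >
  [0,2] S/(S\N)   >
    [0,1] "song" : (S/(S\N))/PP
    [1,2] "that" : PP
  [2,6] S\N   <
    [2,3] "no" : S\NP
    [3,6] (S\N)\(S\NP)   <
      [3,5] PP   <
        [3,4] "clearly" : PP\NP
        [4,5] "plan" : PP\(PP\NP)
      [5,6] "under" : ((S\N)\(S\NP))\PP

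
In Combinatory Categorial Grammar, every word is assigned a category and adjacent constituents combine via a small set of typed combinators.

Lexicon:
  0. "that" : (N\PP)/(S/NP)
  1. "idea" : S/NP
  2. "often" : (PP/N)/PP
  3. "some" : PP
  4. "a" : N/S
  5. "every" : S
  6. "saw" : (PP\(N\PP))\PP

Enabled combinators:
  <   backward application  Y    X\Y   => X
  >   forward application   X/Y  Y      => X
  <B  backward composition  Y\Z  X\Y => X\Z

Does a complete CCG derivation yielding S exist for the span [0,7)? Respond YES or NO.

NO

(N\PP)/(S/NP) S/NP (PP/N)/PP PP N/S S (PP\(N\PP))\PP
CKY chart[0,7] = {PP}; S ∉ chart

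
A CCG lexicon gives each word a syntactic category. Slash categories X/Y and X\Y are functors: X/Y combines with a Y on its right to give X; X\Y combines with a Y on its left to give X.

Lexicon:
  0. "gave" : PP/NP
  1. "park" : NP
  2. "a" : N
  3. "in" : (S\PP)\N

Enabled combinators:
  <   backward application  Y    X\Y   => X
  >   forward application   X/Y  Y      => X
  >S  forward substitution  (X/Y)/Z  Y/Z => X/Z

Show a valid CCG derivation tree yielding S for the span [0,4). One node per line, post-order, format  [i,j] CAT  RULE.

[0,4] S   <
  [0,2] PP   >
    [0,1] "gave" : PP/NP
    [1,2] "park" : NP
  [2,4] S\PP   <
    [2,3] "a" : N
    [3,4] "in" : (S\PP)\N

[0,1] PP/NP  lex  "gave"
[1,2] NP  lex  "park"
[0,2] PP  >  k=1
[2,3] N  lex  "a"
[3,4] (S\PP)\N  lex  "in"
[2,4] S\PP  <  k=3
[0,4] S  <  k=2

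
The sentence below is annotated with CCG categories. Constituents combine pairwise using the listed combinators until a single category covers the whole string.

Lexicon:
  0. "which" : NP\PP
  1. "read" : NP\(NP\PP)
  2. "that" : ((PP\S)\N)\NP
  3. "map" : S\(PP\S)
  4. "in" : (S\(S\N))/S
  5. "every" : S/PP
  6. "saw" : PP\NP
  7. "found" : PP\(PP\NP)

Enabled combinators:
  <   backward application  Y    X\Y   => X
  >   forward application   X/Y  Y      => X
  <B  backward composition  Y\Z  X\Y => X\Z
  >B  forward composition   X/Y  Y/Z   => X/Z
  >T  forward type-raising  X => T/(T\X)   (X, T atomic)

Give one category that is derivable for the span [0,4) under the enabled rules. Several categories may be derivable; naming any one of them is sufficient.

[0,8] S   <
  [0,4] S\N   <B
    [0,3] (PP\S)\N   <
      [0,2] NP   <
        [0,1] "which" : NP\PP
        [1,2] "read" : NP\(NP\PP)
      [2,3] "that" : ((PP\S)\N)\NP
    [3,4] "map" : S\(PP\S)
  [4,8] S\(S\N)   >
    [4,5] "in" : (S\(S\N))/S
    [5,8] S   >
      [5,6] "every" : S/PP
      [6,8] PP   <
        [6,7] "saw" : PP\NP
        [7,8] "found" : PP\(PP\NP)

S\N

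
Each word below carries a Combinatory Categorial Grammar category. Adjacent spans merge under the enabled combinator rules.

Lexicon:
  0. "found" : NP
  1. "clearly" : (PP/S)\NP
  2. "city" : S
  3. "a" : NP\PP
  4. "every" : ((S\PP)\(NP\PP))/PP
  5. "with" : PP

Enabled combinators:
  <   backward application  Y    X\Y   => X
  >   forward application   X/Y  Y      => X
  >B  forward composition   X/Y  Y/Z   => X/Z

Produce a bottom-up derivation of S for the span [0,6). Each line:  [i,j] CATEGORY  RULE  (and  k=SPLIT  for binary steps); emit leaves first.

[0,1] NP  lex  "found"
[1,2] (PP/S)\NP  lex  "clearly"
[0,2] PP/S  <  k=1
[2,3] S  lex  "city"
[0,3] PP  >  k=2
[3,4] NP\PP  lex  "a"
[4,5] ((S\PP)\(NP\PP))/PP  lex  "every"
[5,6] PP  lex  "with"
[4,6] (S\PP)\(NP\PP)  >  k=5
[3,6] S\PP  <  k=4
[0,6] S  <  k=3

[0,6] S   <
  [0,3] PP   >
    [0,2] PP/S   <
      [0,1] "found" : NP
      [1,2] "clearly" : (PP/S)\NP
    [2,3] "city" : S
  [3,6] S\PP   <
    [3,4] "a" : NP\PP
    [4,6] (S\PP)\(NP\PP)   >
      [4,5] "every" : ((S\PP)\(NP\PP))/PP
      [5,6] "with" : PP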